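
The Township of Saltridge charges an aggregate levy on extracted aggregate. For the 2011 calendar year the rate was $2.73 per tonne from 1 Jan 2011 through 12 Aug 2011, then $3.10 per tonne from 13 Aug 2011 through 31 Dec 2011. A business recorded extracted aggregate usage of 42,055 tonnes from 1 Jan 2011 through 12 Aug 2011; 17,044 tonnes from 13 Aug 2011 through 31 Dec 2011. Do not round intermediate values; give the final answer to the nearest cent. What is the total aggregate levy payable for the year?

1 Jan – 12 Aug 2011: 42,055 tonnes at $2.73/tonne → $114810.15
13 Aug – 31 Dec 2011: 17,044 tonnes at $3.10/tonne → $52836.40

$167646.55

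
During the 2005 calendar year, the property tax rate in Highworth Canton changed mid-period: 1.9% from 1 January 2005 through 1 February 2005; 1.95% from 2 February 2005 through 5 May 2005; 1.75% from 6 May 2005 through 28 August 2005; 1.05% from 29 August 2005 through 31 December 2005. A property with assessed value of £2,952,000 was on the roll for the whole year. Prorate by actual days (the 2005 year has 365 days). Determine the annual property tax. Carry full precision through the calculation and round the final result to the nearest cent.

1 January – 1 February 2005: 32 days at 1.9% → £2,952,000 × 1.9% × 32/365 = £4,917.3041
2 February – 5 May 2005: 93 days at 1.95% → £2,952,000 × 1.95% × 93/365 = £14,666.9918
6 May – 28 August 2005: 115 days at 1.75% → £2,952,000 × 1.75% × 115/365 = £16,276.4384
29 August – 31 December 2005: 125 days at 1.05% → £2,952,000 × 1.05% × 125/365 = £10,615.0685
Total = £46,475.8027

£46,475.80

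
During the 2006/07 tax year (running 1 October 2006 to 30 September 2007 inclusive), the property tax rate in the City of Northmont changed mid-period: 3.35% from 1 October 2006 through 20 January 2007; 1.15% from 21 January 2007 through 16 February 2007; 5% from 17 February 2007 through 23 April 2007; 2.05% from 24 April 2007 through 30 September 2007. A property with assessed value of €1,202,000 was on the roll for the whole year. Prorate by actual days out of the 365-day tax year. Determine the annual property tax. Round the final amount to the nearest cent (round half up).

1 October 2006 – 20 January 2007: 112 days at 3.35% → €1,202,000 × 3.35% × 112/365 = €12,355.9014
21 January – 16 February 2007: 27 days at 1.15% → €1,202,000 × 1.15% × 27/365 = €1,022.5233
17 February – 23 April 2007: 66 days at 5% → €1,202,000 × 5% × 66/365 = €10,867.3973
24 April – 30 September 2007: 160 days at 2.05% → €1,202,000 × 2.05% × 160/365 = €10,801.5342
Total = €35,047.3562

€35,047.36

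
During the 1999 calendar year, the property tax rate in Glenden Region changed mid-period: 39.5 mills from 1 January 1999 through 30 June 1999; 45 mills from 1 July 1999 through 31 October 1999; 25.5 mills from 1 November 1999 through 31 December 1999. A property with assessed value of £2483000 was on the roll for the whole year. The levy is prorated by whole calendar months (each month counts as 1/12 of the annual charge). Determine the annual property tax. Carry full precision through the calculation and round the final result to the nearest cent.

1 January – 30 June 1999: 6 months at 39.5 mills → £2483000 × 3.95% × 6/12 = £49039.2500
1 July – 31 October 1999: 4 months at 45 mills → £2483000 × 4.5% × 4/12 = £37245.0000
1 November – 31 December 1999: 2 months at 25.5 mills → £2483000 × 2.55% × 2/12 = £10552.7500
Total = £96837.0000

£96837.00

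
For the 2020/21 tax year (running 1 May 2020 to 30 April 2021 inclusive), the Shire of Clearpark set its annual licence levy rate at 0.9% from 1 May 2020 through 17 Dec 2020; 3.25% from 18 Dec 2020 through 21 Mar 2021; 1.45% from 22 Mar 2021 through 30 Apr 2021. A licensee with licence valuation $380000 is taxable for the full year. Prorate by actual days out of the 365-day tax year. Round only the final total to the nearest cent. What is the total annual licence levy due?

1 May – 17 Dec 2020: 231 days at 0.9% → $380000 × 0.9% × 231/365 = $2164.4384
18 Dec 2020 – 21 Mar 2021: 94 days at 3.25% → $380000 × 3.25% × 94/365 = $3180.5479
22 Mar – 30 Apr 2021: 40 days at 1.45% → $380000 × 1.45% × 40/365 = $603.8356
Total = $5948.8219

$5948.82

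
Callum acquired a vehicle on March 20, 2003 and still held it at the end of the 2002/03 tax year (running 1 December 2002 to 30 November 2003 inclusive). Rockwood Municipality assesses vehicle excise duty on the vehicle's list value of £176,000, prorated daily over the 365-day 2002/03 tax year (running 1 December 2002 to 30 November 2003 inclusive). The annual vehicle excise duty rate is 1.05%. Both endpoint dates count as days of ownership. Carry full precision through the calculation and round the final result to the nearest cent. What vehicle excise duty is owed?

Days held (March 20 – November 30, 2003): 256 out of 365
Tax = £176,000 × 1.05% × 256/365 = £1,296.1315

£1,296.13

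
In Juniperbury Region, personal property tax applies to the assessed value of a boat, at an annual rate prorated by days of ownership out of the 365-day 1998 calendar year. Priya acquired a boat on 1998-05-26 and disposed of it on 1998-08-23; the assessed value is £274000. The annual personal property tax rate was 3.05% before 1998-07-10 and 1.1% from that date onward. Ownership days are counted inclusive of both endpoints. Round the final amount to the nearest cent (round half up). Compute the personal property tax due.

£1401.90

1998-05-26 to 1998-07-09: 45 days at 3.05% → £274000 × 3.05% × 45/365 = £1030.3151
1998-07-10 to 1998-08-23: 45 days at 1.1% → £274000 × 1.1% × 45/365 = £371.5890
Total = £1401.9041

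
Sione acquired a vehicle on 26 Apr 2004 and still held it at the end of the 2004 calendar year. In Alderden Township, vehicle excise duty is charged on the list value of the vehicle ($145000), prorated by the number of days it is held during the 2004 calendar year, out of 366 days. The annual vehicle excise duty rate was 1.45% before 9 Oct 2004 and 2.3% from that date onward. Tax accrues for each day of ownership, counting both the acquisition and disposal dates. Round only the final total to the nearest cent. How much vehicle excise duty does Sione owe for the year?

26 Apr – 8 Oct 2004: 166 days at 1.45% → $145000 × 1.45% × 166/366 = $953.5929
9 Oct – 31 Dec 2004: 84 days at 2.3% → $145000 × 2.3% × 84/366 = $765.4098
Total = $1719.0027

$1719.00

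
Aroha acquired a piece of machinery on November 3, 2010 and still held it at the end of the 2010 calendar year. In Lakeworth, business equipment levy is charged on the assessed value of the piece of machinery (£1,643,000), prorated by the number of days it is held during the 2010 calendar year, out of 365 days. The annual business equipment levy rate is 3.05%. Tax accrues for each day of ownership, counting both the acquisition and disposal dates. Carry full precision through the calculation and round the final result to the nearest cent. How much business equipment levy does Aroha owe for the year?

Days held (November 3 – December 31, 2010): 59 out of 365
Tax = £1,643,000 × 3.05% × 59/365 = £8,100.2151

£8,100.22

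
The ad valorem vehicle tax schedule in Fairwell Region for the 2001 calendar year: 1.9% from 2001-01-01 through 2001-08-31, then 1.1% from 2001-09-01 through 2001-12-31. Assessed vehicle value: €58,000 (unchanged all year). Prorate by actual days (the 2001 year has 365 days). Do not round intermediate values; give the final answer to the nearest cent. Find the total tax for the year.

2001-01-01 to 2001-08-31: 243 days at 1.9% → €58,000 × 1.9% × 243/365 = €733.6603
2001-09-01 to 2001-12-31: 122 days at 1.1% → €58,000 × 1.1% × 122/365 = €213.2493
Total = €946.9096

€946.91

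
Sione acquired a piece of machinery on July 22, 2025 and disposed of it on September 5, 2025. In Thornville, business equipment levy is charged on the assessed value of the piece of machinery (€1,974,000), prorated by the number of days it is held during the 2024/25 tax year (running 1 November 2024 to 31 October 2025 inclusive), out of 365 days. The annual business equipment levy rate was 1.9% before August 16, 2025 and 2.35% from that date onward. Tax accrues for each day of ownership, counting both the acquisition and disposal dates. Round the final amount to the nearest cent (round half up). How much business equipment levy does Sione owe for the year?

€5,237.86

July 22 – August 15, 2025: 25 days at 1.9% → €1,974,000 × 1.9% × 25/365 = €2,568.9041
August 16 – September 5, 2025: 21 days at 2.35% → €1,974,000 × 2.35% × 21/365 = €2,668.9562
Total = €5,237.8603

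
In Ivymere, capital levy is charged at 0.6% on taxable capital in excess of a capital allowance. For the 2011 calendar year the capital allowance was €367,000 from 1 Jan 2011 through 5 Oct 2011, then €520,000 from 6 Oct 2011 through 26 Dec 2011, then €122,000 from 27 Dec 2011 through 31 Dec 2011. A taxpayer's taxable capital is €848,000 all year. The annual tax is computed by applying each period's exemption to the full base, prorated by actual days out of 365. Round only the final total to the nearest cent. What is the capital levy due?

1 Jan – 5 Oct 2011: 278 days, exemption €367,000 → (€848,000 − €367,000) × 0.6% × 278/365 = €2,198.1041
6 Oct – 26 Dec 2011: 82 days, exemption €520,000 → (€848,000 − €520,000) × 0.6% × 82/365 = €442.1260
27 Dec – 31 Dec 2011: 5 days, exemption €122,000 → (€848,000 − €122,000) × 0.6% × 5/365 = €59.6712
Total = €2,699.9014

€2,699.90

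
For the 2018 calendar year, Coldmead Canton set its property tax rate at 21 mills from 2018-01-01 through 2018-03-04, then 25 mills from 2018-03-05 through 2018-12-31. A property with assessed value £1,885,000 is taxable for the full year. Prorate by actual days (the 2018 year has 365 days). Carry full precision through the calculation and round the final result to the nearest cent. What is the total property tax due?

2018-01-01 to 2018-03-04: 63 days at 21 mills → £1,885,000 × 2.1% × 63/365 = £6,832.4795
2018-03-05 to 2018-12-31: 302 days at 25 mills → £1,885,000 × 2.5% × 302/365 = £38,991.0959
Total = £45,823.5753

£45,823.58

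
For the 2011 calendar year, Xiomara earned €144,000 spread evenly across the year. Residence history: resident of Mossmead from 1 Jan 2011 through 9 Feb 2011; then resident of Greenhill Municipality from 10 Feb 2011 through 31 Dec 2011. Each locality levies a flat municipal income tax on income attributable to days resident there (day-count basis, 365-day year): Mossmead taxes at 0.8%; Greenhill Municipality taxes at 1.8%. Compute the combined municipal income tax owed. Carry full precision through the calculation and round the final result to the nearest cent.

€2,434.19

Mossmead, 1 Jan – 9 Feb 2011: 40 days → €144,000 × 0.8% × 40/365 = €126.2466
Greenhill Municipality, 10 Feb – 31 Dec 2011: 325 days → €144,000 × 1.8% × 325/365 = €2,307.9452
Total = €2,434.1918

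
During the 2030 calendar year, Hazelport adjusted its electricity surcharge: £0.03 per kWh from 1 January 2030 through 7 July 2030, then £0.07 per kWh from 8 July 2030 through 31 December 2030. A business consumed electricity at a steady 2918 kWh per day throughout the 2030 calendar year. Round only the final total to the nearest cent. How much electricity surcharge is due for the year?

£52,611.54

1 January – 7 July 2030: 188 days × 2918 kWh/day = 548,584 kWh at £0.03/kWh → £16,457.52
8 July – 31 December 2030: 177 days × 2918 kWh/day = 516,486 kWh at £0.07/kWh → £36,154.02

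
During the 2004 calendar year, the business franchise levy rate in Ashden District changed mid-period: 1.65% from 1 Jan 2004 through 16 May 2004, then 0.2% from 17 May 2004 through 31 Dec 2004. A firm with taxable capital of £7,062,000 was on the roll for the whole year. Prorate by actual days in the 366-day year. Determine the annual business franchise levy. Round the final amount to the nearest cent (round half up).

1 Jan – 16 May 2004: 137 days at 1.65% → £7,062,000 × 1.65% × 137/366 = £43,616.5328
17 May – 31 Dec 2004: 229 days at 0.2% → £7,062,000 × 0.2% × 229/366 = £8,837.1475
Total = £52,453.6803

£52,453.68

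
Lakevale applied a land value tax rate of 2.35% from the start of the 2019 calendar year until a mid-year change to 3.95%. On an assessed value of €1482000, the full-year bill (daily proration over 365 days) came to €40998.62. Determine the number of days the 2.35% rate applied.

270 days

Let d = days at the first rate; then 365 − d days at the second rate.
€1482000 × [2.35%·d + 3.95%·(365−d)] / 365 = €40998.62
Solving gives d = 270, so the new rate took effect on September 28, 2019.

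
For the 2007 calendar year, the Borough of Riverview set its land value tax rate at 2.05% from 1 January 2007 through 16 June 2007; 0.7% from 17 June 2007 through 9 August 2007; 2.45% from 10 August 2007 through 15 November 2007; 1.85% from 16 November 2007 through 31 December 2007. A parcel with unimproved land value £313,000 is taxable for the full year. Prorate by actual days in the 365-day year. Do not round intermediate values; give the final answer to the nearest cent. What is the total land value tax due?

1 January – 16 June 2007: 167 days at 2.05% → £313,000 × 2.05% × 167/365 = £2,935.7685
17 June – 9 August 2007: 54 days at 0.7% → £313,000 × 0.7% × 54/365 = £324.1479
10 August – 15 November 2007: 98 days at 2.45% → £313,000 × 2.45% × 98/365 = £2,058.9397
16 November – 31 December 2007: 46 days at 1.85% → £313,000 × 1.85% × 46/365 = £729.7616
Total = £6,048.6178

£6,048.62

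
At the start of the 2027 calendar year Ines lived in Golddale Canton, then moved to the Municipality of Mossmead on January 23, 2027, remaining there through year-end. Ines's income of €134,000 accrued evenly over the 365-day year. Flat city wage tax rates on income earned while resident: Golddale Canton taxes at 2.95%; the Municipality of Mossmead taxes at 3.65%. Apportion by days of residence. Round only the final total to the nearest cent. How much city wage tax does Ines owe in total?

Golddale Canton, January 1 – January 22, 2027: 22 days → €134,000 × 2.95% × 22/365 = €238.2630
The Municipality of Mossmead, January 23 – December 31, 2027: 343 days → €134,000 × 3.65% × 343/365 = €4,596.2000
Total = €4,834.4630

€4,834.46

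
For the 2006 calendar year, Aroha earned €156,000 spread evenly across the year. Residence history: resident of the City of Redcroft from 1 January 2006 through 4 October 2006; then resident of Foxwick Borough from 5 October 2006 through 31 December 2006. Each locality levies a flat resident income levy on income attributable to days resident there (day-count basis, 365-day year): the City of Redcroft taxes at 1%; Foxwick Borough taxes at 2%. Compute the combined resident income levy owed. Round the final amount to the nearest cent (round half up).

€1,936.11

The City of Redcroft, 1 January – 4 October 2006: 277 days → €156,000 × 1% × 277/365 = €1,183.8904
Foxwick Borough, 5 October – 31 December 2006: 88 days → €156,000 × 2% × 88/365 = €752.2192
Total = €1,936.1096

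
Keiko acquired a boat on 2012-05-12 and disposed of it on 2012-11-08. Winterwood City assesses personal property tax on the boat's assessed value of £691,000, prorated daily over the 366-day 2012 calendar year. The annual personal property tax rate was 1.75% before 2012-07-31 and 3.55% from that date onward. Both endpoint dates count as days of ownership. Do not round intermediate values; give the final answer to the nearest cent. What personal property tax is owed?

2012-05-12 to 2012-07-30: 80 days at 1.75% → £691,000 × 1.75% × 80/366 = £2,643.1694
2012-07-31 to 2012-11-08: 101 days at 3.55% → £691,000 × 3.55% × 101/366 = £6,769.3456
Total = £9,412.5150

£9,412.52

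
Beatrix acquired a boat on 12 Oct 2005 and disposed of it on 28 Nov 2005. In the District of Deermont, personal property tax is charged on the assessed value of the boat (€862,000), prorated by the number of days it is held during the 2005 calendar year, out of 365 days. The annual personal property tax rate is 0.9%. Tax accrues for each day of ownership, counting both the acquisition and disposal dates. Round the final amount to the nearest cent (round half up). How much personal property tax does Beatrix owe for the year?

Days held (12 Oct – 28 Nov 2005): 48 out of 365
Tax = €862,000 × 0.9% × 48/365 = €1,020.2301

€1,020.23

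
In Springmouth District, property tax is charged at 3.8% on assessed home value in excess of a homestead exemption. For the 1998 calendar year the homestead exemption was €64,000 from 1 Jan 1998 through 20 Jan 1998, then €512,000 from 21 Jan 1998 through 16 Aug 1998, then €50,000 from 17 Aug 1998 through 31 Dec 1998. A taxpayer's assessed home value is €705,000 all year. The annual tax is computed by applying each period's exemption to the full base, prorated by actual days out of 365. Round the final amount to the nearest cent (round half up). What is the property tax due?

€14,856.33

1 Jan – 20 Jan 1998: 20 days, exemption €64,000 → (€705,000 − €64,000) × 3.8% × 20/365 = €1,334.6849
21 Jan – 16 Aug 1998: 208 days, exemption €512,000 → (€705,000 − €512,000) × 3.8% × 208/365 = €4,179.3753
17 Aug – 31 Dec 1998: 137 days, exemption €50,000 → (€705,000 − €50,000) × 3.8% × 137/365 = €9,342.2740
Total = €14,856.3342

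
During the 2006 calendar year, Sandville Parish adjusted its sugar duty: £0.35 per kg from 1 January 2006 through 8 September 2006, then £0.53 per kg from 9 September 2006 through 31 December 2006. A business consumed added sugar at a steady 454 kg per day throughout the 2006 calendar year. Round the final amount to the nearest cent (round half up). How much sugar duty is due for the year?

1 January – 8 September 2006: 251 days × 454 kg/day = 113,954 kg at £0.35/kg → £39,883.90
9 September – 31 December 2006: 114 days × 454 kg/day = 51,756 kg at £0.53/kg → £27,430.68

£67,314.58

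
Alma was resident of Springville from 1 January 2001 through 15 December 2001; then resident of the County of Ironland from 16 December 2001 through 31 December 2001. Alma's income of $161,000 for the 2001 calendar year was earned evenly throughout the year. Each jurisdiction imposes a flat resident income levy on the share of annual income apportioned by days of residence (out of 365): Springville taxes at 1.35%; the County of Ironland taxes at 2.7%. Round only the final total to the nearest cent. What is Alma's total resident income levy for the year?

Springville, 1 January – 15 December 2001: 349 days → $161,000 × 1.35% × 349/365 = $2,078.2233
The County of Ironland, 16 December – 31 December 2001: 16 days → $161,000 × 2.7% × 16/365 = $190.5534
Total = $2,268.7767

$2,268.78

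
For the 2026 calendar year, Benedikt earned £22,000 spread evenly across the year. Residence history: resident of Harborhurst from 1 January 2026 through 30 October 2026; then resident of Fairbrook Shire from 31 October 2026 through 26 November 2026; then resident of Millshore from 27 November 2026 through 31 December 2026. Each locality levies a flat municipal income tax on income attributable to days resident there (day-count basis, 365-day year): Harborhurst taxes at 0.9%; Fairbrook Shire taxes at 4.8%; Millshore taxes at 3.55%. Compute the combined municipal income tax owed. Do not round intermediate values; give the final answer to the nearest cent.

£317.37

Harborhurst, 1 January – 30 October 2026: 303 days → £22,000 × 0.9% × 303/365 = £164.3671
Fairbrook Shire, 31 October – 26 November 2026: 27 days → £22,000 × 4.8% × 27/365 = £78.1151
Millshore, 27 November – 31 December 2026: 35 days → £22,000 × 3.55% × 35/365 = £74.8904
Total = £317.3726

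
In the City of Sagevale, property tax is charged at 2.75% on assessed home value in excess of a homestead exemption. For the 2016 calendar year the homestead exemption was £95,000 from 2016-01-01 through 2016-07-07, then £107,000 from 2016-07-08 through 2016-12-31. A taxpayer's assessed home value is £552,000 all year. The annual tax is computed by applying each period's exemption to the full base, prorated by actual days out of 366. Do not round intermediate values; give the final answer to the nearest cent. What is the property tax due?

2016-01-01 to 2016-07-07: 189 days, exemption £95,000 → (£552,000 − £95,000) × 2.75% × 189/366 = £6,489.7746
2016-07-08 to 2016-12-31: 177 days, exemption £107,000 → (£552,000 − £107,000) × 2.75% × 177/366 = £5,918.1352
Total = £12,407.9098

£12,407.91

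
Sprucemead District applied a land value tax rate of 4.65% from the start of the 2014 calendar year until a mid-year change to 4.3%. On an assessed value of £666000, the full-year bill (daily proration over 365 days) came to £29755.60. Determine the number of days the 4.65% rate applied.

Let d = days at the first rate; then 365 − d days at the second rate.
£666000 × [4.65%·d + 4.3%·(365−d)] / 365 = £29755.60
Solving gives d = 175, so the new rate took effect on 25 June 2014.

175 days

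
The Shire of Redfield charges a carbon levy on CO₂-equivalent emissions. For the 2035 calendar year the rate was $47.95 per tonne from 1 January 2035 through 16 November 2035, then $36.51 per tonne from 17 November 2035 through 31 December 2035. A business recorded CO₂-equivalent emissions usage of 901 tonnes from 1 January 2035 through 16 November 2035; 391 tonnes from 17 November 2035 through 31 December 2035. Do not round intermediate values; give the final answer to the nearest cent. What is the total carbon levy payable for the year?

1 January – 16 November 2035: 901 tonnes at $47.95/tonne → $43,202.95
17 November – 31 December 2035: 391 tonnes at $36.51/tonne → $14,275.41

$57,478.36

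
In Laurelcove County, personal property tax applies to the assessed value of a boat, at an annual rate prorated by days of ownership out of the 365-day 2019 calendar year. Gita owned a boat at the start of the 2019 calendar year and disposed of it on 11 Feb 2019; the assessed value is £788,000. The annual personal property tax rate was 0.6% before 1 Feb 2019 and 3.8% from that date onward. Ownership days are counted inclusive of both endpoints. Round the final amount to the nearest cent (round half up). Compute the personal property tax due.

1 Jan – 31 Jan 2019: 31 days at 0.6% → £788,000 × 0.6% × 31/365 = £401.5562
1 Feb – 11 Feb 2019: 11 days at 3.8% → £788,000 × 3.8% × 11/365 = £902.4219
Total = £1,303.9781

£1,303.98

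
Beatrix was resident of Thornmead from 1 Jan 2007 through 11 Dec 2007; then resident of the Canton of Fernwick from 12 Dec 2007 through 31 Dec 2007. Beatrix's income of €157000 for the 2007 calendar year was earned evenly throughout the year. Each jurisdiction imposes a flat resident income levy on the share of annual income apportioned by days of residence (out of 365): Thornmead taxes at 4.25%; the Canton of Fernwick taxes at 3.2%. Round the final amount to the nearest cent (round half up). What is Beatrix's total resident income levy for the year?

Thornmead, 1 Jan – 11 Dec 2007: 345 days → €157000 × 4.25% × 345/365 = €6306.8836
The Canton of Fernwick, 12 Dec – 31 Dec 2007: 20 days → €157000 × 3.2% × 20/365 = €275.2877
Total = €6582.1712

€6582.17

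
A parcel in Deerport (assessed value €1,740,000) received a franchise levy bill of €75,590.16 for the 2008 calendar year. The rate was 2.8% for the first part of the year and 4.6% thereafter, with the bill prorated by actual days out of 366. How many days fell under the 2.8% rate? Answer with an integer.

Let d = days at the first rate; then 366 − d days at the second rate.
€1,740,000 × [2.8%·d + 4.6%·(366−d)] / 366 = €75,590.16
Solving gives d = 52, so the new rate took effect on February 22, 2008.

52 days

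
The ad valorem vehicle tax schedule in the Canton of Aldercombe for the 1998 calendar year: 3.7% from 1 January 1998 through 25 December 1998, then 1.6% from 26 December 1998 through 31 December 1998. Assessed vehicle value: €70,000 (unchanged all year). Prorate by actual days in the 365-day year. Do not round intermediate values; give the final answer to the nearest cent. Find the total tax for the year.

€2,565.84

1 January – 25 December 1998: 359 days at 3.7% → €70,000 × 3.7% × 359/365 = €2,547.4247
26 December – 31 December 1998: 6 days at 1.6% → €70,000 × 1.6% × 6/365 = €18.4110
Total = €2,565.8356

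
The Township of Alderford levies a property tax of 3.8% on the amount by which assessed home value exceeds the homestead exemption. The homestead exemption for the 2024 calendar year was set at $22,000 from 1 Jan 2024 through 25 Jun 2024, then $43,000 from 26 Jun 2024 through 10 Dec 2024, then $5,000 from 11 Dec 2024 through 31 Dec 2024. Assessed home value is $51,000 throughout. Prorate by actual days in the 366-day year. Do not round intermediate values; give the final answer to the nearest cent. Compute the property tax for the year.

1 Jan – 25 Jun 2024: 177 days, exemption $22,000 → ($51,000 − $22,000) × 3.8% × 177/366 = $532.9344
26 Jun – 10 Dec 2024: 168 days, exemption $43,000 → ($51,000 − $43,000) × 3.8% × 168/366 = $139.5410
11 Dec – 31 Dec 2024: 21 days, exemption $5,000 → ($51,000 − $5,000) × 3.8% × 21/366 = $100.2951
Total = $772.7705

$772.77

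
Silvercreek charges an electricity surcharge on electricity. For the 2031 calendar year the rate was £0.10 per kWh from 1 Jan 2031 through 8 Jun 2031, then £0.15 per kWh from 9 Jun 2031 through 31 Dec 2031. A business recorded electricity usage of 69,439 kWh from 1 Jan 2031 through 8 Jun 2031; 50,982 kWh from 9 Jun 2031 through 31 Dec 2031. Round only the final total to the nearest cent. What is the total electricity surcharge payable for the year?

£14,591.20

1 Jan – 8 Jun 2031: 69,439 kWh at £0.10/kWh → £6,943.90
9 Jun – 31 Dec 2031: 50,982 kWh at £0.15/kWh → £7,647.30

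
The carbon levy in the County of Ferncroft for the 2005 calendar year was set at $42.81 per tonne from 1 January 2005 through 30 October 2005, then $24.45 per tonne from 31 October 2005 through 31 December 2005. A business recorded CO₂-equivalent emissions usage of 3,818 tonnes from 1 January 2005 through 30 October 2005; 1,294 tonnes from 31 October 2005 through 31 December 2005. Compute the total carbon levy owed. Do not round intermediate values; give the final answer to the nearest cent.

1 January – 30 October 2005: 3,818 tonnes at $42.81/tonne → $163448.58
31 October – 31 December 2005: 1,294 tonnes at $24.45/tonne → $31638.30

$195086.88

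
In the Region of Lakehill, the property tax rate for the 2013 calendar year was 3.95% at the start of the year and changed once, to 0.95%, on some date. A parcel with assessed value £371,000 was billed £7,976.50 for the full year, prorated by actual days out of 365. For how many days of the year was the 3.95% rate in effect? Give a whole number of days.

Let d = days at the first rate; then 365 − d days at the second rate.
£371,000 × [3.95%·d + 0.95%·(365−d)] / 365 = £7,976.50
Solving gives d = 146, so the new rate took effect on May 27, 2013.

146 days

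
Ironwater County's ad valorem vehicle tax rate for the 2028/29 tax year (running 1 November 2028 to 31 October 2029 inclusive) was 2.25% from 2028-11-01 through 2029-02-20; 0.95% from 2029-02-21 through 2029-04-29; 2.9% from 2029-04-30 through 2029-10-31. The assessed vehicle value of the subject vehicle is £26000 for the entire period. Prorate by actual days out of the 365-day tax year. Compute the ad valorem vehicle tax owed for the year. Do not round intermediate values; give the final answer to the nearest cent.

£607.69

2028-11-01 to 2029-02-20: 112 days at 2.25% → £26000 × 2.25% × 112/365 = £179.5068
2029-02-21 to 2029-04-29: 68 days at 0.95% → £26000 × 0.95% × 68/365 = £46.0164
2029-04-30 to 2029-10-31: 185 days at 2.9% → £26000 × 2.9% × 185/365 = £382.1644
Total = £607.6877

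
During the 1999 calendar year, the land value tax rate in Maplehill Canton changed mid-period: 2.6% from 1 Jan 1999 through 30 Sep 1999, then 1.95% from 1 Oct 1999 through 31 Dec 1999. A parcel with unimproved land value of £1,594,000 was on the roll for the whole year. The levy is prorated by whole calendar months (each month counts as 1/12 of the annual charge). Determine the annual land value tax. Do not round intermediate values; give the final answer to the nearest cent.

£38,853.75

1 Jan – 30 Sep 1999: 9 months at 2.6% → £1,594,000 × 2.6% × 9/12 = £31,083.0000
1 Oct – 31 Dec 1999: 3 months at 1.95% → £1,594,000 × 1.95% × 3/12 = £7,770.7500
Total = £38,853.7500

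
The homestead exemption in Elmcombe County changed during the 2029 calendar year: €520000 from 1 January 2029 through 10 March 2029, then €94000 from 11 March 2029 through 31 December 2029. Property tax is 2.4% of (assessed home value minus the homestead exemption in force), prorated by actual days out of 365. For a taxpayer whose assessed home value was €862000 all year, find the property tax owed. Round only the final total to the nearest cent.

€16499.24

1 January – 10 March 2029: 69 days, exemption €520000 → (€862000 − €520000) × 2.4% × 69/365 = €1551.6493
11 March – 31 December 2029: 296 days, exemption €94000 → (€862000 − €94000) × 2.4% × 296/365 = €14947.5945
Total = €16499.2438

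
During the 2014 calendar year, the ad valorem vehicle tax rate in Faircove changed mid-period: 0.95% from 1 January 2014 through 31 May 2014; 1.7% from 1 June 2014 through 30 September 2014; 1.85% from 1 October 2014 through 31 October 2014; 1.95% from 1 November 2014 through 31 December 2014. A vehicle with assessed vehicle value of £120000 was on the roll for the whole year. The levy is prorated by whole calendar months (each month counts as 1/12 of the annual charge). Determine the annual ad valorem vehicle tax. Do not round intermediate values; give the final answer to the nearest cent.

£1730.00

1 January – 31 May 2014: 5 months at 0.95% → £120000 × 0.95% × 5/12 = £475.0000
1 June – 30 September 2014: 4 months at 1.7% → £120000 × 1.7% × 4/12 = £680.0000
1 October – 31 October 2014: 1 month at 1.85% → £120000 × 1.85% × 1/12 = £185.0000
1 November – 31 December 2014: 2 months at 1.95% → £120000 × 1.95% × 2/12 = £390.0000
Total = £1730.0000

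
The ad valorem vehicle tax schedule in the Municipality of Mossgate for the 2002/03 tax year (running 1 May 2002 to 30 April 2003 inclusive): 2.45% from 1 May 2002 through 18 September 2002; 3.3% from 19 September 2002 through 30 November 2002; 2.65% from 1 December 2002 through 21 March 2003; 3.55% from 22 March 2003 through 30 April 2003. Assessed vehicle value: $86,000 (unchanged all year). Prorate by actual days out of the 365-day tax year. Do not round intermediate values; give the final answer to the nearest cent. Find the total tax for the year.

$2,409.18

1 May – 18 September 2002: 141 days at 2.45% → $86,000 × 2.45% × 141/365 = $813.9370
19 September – 30 November 2002: 73 days at 3.3% → $86,000 × 3.3% × 73/365 = $567.6000
1 December 2002 – 21 March 2003: 111 days at 2.65% → $86,000 × 2.65% × 111/365 = $693.0658
22 March – 30 April 2003: 40 days at 3.55% → $86,000 × 3.55% × 40/365 = $334.5753
Total = $2,409.1781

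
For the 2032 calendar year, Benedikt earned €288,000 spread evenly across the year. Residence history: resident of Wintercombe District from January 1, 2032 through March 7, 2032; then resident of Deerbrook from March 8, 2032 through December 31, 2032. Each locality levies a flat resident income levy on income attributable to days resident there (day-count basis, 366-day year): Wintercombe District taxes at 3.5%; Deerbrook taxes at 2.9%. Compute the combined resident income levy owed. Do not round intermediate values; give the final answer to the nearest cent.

€8,668.33

Wintercombe District, January 1 – March 7, 2032: 67 days → €288,000 × 3.5% × 67/366 = €1,845.2459
Deerbrook, March 8 – December 31, 2032: 299 days → €288,000 × 2.9% × 299/366 = €6,823.0820
Total = €8,668.3279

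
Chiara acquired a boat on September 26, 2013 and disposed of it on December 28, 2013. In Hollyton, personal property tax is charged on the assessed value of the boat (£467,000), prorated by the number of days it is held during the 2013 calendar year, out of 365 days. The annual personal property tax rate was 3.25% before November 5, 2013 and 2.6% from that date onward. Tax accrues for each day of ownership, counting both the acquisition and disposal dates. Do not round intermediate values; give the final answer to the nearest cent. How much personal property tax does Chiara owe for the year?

£3,459.64

September 26 – November 4, 2013: 40 days at 3.25% → £467,000 × 3.25% × 40/365 = £1,663.2877
November 5 – December 28, 2013: 54 days at 2.6% → £467,000 × 2.6% × 54/365 = £1,796.3507
Total = £3,459.6384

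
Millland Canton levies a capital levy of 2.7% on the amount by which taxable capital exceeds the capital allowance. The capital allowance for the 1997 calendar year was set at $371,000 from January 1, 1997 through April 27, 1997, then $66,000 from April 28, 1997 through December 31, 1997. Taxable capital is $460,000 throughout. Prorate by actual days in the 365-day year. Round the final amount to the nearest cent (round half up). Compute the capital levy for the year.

January 1 – April 27, 1997: 117 days, exemption $371,000 → ($460,000 − $371,000) × 2.7% × 117/365 = $770.2767
April 28 – December 31, 1997: 248 days, exemption $66,000 → ($460,000 − $66,000) × 2.7% × 248/365 = $7,228.0110
Total = $7,998.2877

$7,998.29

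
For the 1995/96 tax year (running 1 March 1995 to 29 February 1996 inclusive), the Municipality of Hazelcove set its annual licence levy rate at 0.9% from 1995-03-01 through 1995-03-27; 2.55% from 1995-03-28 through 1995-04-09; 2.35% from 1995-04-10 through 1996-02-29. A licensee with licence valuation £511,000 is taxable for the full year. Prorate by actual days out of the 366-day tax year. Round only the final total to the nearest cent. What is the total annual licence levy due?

1995-03-01 to 1995-03-27: 27 days at 0.9% → £511,000 × 0.9% × 27/366 = £339.2705
1995-03-28 to 1995-04-09: 13 days at 2.55% → £511,000 × 2.55% × 13/366 = £462.8320
1995-04-10 to 1996-02-29: 326 days at 2.35% → £511,000 × 2.35% × 326/366 = £10,696.0956
Total = £11,498.1981

£11,498.20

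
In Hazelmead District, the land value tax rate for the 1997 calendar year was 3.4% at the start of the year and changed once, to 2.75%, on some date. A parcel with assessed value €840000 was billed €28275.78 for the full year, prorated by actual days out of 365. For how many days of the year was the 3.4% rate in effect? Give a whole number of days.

346 days

Let d = days at the first rate; then 365 − d days at the second rate.
€840000 × [3.4%·d + 2.75%·(365−d)] / 365 = €28275.78
Solving gives d = 346, so the new rate took effect on 13 December 1997.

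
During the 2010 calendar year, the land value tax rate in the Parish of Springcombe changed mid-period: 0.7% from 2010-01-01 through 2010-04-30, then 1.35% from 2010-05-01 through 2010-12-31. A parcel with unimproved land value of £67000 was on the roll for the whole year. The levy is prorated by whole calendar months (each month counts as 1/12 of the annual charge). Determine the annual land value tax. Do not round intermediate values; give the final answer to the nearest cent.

£759.33

2010-01-01 to 2010-04-30: 4 months at 0.7% → £67000 × 0.7% × 4/12 = £156.3333
2010-05-01 to 2010-12-31: 8 months at 1.35% → £67000 × 1.35% × 8/12 = £603.0000
Total = £759.3333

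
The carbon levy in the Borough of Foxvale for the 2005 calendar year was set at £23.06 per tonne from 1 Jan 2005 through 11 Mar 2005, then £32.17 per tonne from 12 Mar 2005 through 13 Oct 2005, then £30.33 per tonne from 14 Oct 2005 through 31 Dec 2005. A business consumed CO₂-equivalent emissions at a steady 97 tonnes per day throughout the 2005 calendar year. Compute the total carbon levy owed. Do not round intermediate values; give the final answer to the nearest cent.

1 Jan – 11 Mar 2005: 70 days × 97 tonnes/day = 6,790 tonnes at £23.06/tonne → £156577.40
12 Mar – 13 Oct 2005: 216 days × 97 tonnes/day = 20,952 tonnes at £32.17/tonne → £674025.84
14 Oct – 31 Dec 2005: 79 days × 97 tonnes/day = 7,663 tonnes at £30.33/tonne → £232418.79

£1063022.03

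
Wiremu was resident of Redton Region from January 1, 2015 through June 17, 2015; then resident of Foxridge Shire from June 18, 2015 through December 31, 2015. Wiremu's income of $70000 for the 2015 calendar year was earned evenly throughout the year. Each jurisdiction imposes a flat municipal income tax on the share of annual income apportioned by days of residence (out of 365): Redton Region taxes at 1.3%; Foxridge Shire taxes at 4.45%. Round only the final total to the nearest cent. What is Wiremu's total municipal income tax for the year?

$2100.10

Redton Region, January 1 – June 17, 2015: 168 days → $70000 × 1.3% × 168/365 = $418.8493
Foxridge Shire, June 18 – December 31, 2015: 197 days → $70000 × 4.45% × 197/365 = $1681.2466
Total = $2100.0959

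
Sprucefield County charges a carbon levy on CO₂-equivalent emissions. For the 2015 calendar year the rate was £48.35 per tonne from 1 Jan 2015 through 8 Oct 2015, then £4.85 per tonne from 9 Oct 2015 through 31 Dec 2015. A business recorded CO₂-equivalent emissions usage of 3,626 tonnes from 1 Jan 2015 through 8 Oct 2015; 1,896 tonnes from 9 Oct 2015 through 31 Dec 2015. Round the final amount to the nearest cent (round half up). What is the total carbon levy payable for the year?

£184,512.70

1 Jan – 8 Oct 2015: 3,626 tonnes at £48.35/tonne → £175,317.10
9 Oct – 31 Dec 2015: 1,896 tonnes at £4.85/tonne → £9,195.60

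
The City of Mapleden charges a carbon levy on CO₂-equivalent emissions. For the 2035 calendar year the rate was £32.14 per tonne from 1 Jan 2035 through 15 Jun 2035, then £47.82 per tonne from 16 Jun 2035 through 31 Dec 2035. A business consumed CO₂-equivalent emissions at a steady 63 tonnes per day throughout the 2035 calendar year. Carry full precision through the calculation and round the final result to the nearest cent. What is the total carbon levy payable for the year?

1 Jan – 15 Jun 2035: 166 days × 63 tonnes/day = 10,458 tonnes at £32.14/tonne → £336120.12
16 Jun – 31 Dec 2035: 199 days × 63 tonnes/day = 12,537 tonnes at £47.82/tonne → £599519.34

£935639.46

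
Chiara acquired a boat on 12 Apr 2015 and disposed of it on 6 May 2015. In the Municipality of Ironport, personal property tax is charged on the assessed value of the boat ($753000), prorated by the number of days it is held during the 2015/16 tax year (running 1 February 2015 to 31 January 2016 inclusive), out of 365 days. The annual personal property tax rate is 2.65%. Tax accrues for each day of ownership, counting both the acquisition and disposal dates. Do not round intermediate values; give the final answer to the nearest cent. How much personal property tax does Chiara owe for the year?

Days held (12 Apr – 6 May 2015): 25 out of 365
Tax = $753000 × 2.65% × 25/365 = $1366.7466

$1366.75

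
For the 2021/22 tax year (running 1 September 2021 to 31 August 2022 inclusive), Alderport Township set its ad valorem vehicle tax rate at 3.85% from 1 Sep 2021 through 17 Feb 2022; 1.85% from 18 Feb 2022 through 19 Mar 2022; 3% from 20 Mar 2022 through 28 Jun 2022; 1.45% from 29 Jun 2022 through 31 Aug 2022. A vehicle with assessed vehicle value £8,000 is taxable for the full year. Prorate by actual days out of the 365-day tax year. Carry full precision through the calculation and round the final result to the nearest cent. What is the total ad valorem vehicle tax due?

£242.37

1 Sep 2021 – 17 Feb 2022: 170 days at 3.85% → £8,000 × 3.85% × 170/365 = £143.4521
18 Feb – 19 Mar 2022: 30 days at 1.85% → £8,000 × 1.85% × 30/365 = £12.1644
20 Mar – 28 Jun 2022: 101 days at 3% → £8,000 × 3% × 101/365 = £66.4110
29 Jun – 31 Aug 2022: 64 days at 1.45% → £8,000 × 1.45% × 64/365 = £20.3397
Total = £242.3671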